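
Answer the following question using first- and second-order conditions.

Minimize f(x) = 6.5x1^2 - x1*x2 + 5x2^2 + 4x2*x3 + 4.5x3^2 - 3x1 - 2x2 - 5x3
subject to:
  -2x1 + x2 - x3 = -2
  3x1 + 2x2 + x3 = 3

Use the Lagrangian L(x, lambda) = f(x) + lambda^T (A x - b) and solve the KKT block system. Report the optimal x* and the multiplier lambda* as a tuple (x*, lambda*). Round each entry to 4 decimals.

Form the Lagrangian:
  L(x, lambda) = (1/2) x^T Q x + c^T x + lambda^T (A x - b)
Stationarity (grad_x L = 0): Q x + c + A^T lambda = 0.
Primal feasibility: A x = b.

This gives the KKT block system:
  [ Q   A^T ] [ x     ]   [-c ]
  [ A    0  ] [ lambda ] = [ b ]

Solving the linear system:
  x*      = (0.6762, 0.1079, 0.7556)
  lambda* = (1.0127, -1.219)
  f(x*)   = -0.1698

x* = (0.6762, 0.1079, 0.7556), lambda* = (1.0127, -1.219)


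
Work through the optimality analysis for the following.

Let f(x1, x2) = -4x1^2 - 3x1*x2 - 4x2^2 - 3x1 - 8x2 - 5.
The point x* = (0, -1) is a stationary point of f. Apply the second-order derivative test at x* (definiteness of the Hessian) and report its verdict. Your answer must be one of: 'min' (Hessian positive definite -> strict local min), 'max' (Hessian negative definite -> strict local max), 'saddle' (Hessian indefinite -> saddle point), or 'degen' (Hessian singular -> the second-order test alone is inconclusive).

Compute the Hessian H = grad^2 f:
  H = [[-8, -3], [-3, -8]]
Verify stationarity: grad f(x*) = H x* + g = (0, 0).
Eigenvalues of H: -11, -5.
Both eigenvalues < 0, so H is negative definite -> x* is a strict local max.

max


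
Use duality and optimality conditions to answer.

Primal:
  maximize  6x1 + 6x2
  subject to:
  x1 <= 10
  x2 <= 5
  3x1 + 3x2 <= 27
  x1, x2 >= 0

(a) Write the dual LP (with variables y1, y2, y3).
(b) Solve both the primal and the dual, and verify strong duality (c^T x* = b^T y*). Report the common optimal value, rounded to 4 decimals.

The standard primal-dual pair for 'max c^T x s.t. A x <= b, x >= 0' is:
  Dual:  min b^T y  s.t.  A^T y >= c,  y >= 0.

So the dual LP is:
  minimize  10y1 + 5y2 + 27y3
  subject to:
    y1 + 3y3 >= 6
    y2 + 3y3 >= 6
    y1, y2, y3 >= 0

Solving the primal: x* = (9, 0).
  primal value c^T x* = 54.
Solving the dual: y* = (0, 0, 2).
  dual value b^T y* = 54.
Strong duality: c^T x* = b^T y*. Confirmed.

54


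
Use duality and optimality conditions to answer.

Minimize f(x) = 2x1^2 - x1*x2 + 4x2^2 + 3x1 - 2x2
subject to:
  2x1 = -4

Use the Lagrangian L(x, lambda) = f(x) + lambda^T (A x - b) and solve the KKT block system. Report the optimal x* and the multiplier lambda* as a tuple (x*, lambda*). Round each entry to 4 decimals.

Form the Lagrangian:
  L(x, lambda) = (1/2) x^T Q x + c^T x + lambda^T (A x - b)
Stationarity (grad_x L = 0): Q x + c + A^T lambda = 0.
Primal feasibility: A x = b.

This gives the KKT block system:
  [ Q   A^T ] [ x     ]   [-c ]
  [ A    0  ] [ lambda ] = [ b ]

Solving the linear system:
  x*      = (-2, 0)
  lambda* = (2.5)
  f(x*)   = 2

x* = (-2, 0), lambda* = (2.5)


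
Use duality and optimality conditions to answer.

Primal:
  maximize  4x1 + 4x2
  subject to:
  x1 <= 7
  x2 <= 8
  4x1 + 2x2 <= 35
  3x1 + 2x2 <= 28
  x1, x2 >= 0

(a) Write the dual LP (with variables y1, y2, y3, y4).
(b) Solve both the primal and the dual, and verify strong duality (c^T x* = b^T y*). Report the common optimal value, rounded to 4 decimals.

The standard primal-dual pair for 'max c^T x s.t. A x <= b, x >= 0' is:
  Dual:  min b^T y  s.t.  A^T y >= c,  y >= 0.

So the dual LP is:
  minimize  7y1 + 8y2 + 35y3 + 28y4
  subject to:
    y1 + 4y3 + 3y4 >= 4
    y2 + 2y3 + 2y4 >= 4
    y1, y2, y3, y4 >= 0

Solving the primal: x* = (4, 8).
  primal value c^T x* = 48.
Solving the dual: y* = (0, 1.3333, 0, 1.3333).
  dual value b^T y* = 48.
Strong duality: c^T x* = b^T y*. Confirmed.

48


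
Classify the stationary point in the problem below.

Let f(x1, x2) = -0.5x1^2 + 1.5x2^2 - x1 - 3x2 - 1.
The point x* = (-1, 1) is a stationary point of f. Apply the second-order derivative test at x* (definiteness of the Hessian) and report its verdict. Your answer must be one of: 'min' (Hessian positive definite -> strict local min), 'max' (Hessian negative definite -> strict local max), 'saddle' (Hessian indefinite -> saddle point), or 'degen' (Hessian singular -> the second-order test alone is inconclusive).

Compute the Hessian H = grad^2 f:
  H = [[-1, 0], [0, 3]]
Verify stationarity: grad f(x*) = H x* + g = (0, 0).
Eigenvalues of H: -1, 3.
Eigenvalues have mixed signs, so H is indefinite -> x* is a saddle point.

saddle


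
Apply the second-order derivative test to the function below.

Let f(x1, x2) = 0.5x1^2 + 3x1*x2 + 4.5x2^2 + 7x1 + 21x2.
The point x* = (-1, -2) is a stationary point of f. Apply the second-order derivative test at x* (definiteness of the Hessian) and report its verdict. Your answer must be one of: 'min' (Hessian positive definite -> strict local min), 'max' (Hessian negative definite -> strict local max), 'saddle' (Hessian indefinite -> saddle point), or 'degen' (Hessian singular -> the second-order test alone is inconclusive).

Compute the Hessian H = grad^2 f:
  H = [[1, 3], [3, 9]]
Verify stationarity: grad f(x*) = H x* + g = (0, 0).
Eigenvalues of H: 0, 10.
H has a zero eigenvalue (singular; positive semidefinite but not definite), so H is neither positive definite, negative definite, nor indefinite. The second-order test alone is inconclusive -> degen.
(Indeed, f is constant along the null direction of H through x*, so x* is not a strict local extremum.)

degen


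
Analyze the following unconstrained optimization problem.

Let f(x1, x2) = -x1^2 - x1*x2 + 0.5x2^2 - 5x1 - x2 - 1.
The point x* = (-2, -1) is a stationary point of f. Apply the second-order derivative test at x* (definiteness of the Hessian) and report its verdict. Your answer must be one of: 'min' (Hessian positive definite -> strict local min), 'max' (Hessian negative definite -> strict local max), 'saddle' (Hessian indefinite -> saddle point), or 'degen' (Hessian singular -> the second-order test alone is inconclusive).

Compute the Hessian H = grad^2 f:
  H = [[-2, -1], [-1, 1]]
Verify stationarity: grad f(x*) = H x* + g = (0, 0).
Eigenvalues of H: -2.3028, 1.3028.
Eigenvalues have mixed signs, so H is indefinite -> x* is a saddle point.

saddle


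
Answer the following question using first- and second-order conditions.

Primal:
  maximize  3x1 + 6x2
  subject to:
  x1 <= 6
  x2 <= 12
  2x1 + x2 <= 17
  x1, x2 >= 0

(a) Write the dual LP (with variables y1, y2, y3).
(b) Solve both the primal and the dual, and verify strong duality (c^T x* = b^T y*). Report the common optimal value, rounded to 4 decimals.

The standard primal-dual pair for 'max c^T x s.t. A x <= b, x >= 0' is:
  Dual:  min b^T y  s.t.  A^T y >= c,  y >= 0.

So the dual LP is:
  minimize  6y1 + 12y2 + 17y3
  subject to:
    y1 + 2y3 >= 3
    y2 + y3 >= 6
    y1, y2, y3 >= 0

Solving the primal: x* = (2.5, 12).
  primal value c^T x* = 79.5.
Solving the dual: y* = (0, 4.5, 1.5).
  dual value b^T y* = 79.5.
Strong duality: c^T x* = b^T y*. Confirmed.

79.5


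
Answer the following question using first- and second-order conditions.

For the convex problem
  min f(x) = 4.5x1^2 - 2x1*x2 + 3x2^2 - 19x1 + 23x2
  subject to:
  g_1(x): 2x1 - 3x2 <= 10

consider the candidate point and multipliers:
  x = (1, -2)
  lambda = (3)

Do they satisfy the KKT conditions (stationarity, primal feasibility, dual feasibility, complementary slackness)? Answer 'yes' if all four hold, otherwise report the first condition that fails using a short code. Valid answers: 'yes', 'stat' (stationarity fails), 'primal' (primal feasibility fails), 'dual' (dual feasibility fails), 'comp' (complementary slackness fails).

Gradient of f: grad f(x) = Q x + c = (-6, 9)
Constraint values g_i(x) = a_i^T x - b_i:
  g_1((1, -2)) = -2
Stationarity residual: grad f(x) + sum_i lambda_i a_i = (0, 0)
  -> stationarity OK
Primal feasibility (all g_i <= 0): OK
Dual feasibility (all lambda_i >= 0): OK
Complementary slackness (lambda_i * g_i(x) = 0 for all i): FAILS

Verdict: the first failing condition is complementary_slackness -> comp.

comp


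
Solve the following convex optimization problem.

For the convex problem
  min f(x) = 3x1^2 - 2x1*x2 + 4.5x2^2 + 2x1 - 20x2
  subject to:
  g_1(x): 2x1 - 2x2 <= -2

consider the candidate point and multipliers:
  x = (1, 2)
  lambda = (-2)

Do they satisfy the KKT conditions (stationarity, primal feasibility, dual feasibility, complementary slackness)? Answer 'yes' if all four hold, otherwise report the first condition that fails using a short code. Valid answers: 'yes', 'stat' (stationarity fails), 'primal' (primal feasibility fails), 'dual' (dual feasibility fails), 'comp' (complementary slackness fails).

Gradient of f: grad f(x) = Q x + c = (4, -4)
Constraint values g_i(x) = a_i^T x - b_i:
  g_1((1, 2)) = 0
Stationarity residual: grad f(x) + sum_i lambda_i a_i = (0, 0)
  -> stationarity OK
Primal feasibility (all g_i <= 0): OK
Dual feasibility (all lambda_i >= 0): FAILS
Complementary slackness (lambda_i * g_i(x) = 0 for all i): OK

Verdict: the first failing condition is dual_feasibility -> dual.

dual


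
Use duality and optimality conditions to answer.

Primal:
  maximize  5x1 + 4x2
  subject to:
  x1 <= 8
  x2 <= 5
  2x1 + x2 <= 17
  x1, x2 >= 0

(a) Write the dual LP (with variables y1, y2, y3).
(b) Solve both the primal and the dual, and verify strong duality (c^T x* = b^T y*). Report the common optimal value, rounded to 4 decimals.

The standard primal-dual pair for 'max c^T x s.t. A x <= b, x >= 0' is:
  Dual:  min b^T y  s.t.  A^T y >= c,  y >= 0.

So the dual LP is:
  minimize  8y1 + 5y2 + 17y3
  subject to:
    y1 + 2y3 >= 5
    y2 + y3 >= 4
    y1, y2, y3 >= 0

Solving the primal: x* = (6, 5).
  primal value c^T x* = 50.
Solving the dual: y* = (0, 1.5, 2.5).
  dual value b^T y* = 50.
Strong duality: c^T x* = b^T y*. Confirmed.

50


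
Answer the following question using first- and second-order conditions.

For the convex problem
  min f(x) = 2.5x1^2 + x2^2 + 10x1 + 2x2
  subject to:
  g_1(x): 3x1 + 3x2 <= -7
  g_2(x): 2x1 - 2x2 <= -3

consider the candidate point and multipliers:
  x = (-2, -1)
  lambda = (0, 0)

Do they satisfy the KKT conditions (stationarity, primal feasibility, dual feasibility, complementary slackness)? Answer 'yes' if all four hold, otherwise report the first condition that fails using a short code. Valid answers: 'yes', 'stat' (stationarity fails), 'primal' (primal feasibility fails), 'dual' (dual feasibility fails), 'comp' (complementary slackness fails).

Gradient of f: grad f(x) = Q x + c = (0, 0)
Constraint values g_i(x) = a_i^T x - b_i:
  g_1((-2, -1)) = -2
  g_2((-2, -1)) = 1
Stationarity residual: grad f(x) + sum_i lambda_i a_i = (0, 0)
  -> stationarity OK
Primal feasibility (all g_i <= 0): FAILS
Dual feasibility (all lambda_i >= 0): OK
Complementary slackness (lambda_i * g_i(x) = 0 for all i): OK

Verdict: the first failing condition is primal_feasibility -> primal.

primal


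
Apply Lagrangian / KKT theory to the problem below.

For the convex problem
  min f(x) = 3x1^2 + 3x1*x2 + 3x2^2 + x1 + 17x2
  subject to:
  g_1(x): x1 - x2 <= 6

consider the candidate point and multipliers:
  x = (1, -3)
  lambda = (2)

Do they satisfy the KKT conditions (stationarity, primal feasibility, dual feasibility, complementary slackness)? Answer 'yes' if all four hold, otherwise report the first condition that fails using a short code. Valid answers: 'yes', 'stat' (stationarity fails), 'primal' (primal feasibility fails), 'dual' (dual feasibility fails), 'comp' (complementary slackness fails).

Gradient of f: grad f(x) = Q x + c = (-2, 2)
Constraint values g_i(x) = a_i^T x - b_i:
  g_1((1, -3)) = -2
Stationarity residual: grad f(x) + sum_i lambda_i a_i = (0, 0)
  -> stationarity OK
Primal feasibility (all g_i <= 0): OK
Dual feasibility (all lambda_i >= 0): OK
Complementary slackness (lambda_i * g_i(x) = 0 for all i): FAILS

Verdict: the first failing condition is complementary_slackness -> comp.

comp


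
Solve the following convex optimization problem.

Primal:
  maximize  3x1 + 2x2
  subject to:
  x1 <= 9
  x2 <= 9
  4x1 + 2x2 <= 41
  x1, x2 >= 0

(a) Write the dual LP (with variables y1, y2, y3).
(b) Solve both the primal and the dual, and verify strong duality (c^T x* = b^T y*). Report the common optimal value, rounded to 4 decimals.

The standard primal-dual pair for 'max c^T x s.t. A x <= b, x >= 0' is:
  Dual:  min b^T y  s.t.  A^T y >= c,  y >= 0.

So the dual LP is:
  minimize  9y1 + 9y2 + 41y3
  subject to:
    y1 + 4y3 >= 3
    y2 + 2y3 >= 2
    y1, y2, y3 >= 0

Solving the primal: x* = (5.75, 9).
  primal value c^T x* = 35.25.
Solving the dual: y* = (0, 0.5, 0.75).
  dual value b^T y* = 35.25.
Strong duality: c^T x* = b^T y*. Confirmed.

35.25


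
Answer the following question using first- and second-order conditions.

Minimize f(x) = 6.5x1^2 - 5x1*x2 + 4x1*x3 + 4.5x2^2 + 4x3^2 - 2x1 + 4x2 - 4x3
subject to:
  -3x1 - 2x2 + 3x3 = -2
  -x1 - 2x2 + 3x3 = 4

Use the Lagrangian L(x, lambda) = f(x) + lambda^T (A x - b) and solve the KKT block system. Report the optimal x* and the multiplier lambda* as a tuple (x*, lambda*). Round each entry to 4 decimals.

Form the Lagrangian:
  L(x, lambda) = (1/2) x^T Q x + c^T x + lambda^T (A x - b)
Stationarity (grad_x L = 0): Q x + c + A^T lambda = 0.
Primal feasibility: A x = b.

This gives the KKT block system:
  [ Q   A^T ] [ x     ]   [-c ]
  [ A    0  ] [ lambda ] = [ b ]

Solving the linear system:
  x*      = (3, -0.5398, 1.9735)
  lambda* = (27.7611, -35.6903)
  f(x*)   = 91.115

x* = (3, -0.5398, 1.9735), lambda* = (27.7611, -35.6903)


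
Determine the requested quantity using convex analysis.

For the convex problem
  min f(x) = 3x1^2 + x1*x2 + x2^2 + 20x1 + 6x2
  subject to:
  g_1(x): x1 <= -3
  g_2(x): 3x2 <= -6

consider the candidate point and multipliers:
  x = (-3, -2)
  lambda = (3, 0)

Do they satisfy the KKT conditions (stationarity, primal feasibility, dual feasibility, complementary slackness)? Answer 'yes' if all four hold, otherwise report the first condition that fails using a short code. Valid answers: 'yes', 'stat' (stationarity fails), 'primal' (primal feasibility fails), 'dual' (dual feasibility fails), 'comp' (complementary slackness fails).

Gradient of f: grad f(x) = Q x + c = (0, -1)
Constraint values g_i(x) = a_i^T x - b_i:
  g_1((-3, -2)) = 0
  g_2((-3, -2)) = 0
Stationarity residual: grad f(x) + sum_i lambda_i a_i = (3, -1)
  -> stationarity FAILS
Primal feasibility (all g_i <= 0): OK
Dual feasibility (all lambda_i >= 0): OK
Complementary slackness (lambda_i * g_i(x) = 0 for all i): OK

Verdict: the first failing condition is stationarity -> stat.

stat


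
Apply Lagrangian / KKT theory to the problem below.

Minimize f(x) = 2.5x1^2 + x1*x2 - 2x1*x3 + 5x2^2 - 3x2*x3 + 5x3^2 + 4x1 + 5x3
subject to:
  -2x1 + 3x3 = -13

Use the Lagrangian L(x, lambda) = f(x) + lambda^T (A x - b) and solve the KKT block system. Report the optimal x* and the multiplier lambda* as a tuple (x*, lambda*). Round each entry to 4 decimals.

Form the Lagrangian:
  L(x, lambda) = (1/2) x^T Q x + c^T x + lambda^T (A x - b)
Stationarity (grad_x L = 0): Q x + c + A^T lambda = 0.
Primal feasibility: A x = b.

This gives the KKT block system:
  [ Q   A^T ] [ x     ]   [-c ]
  [ A    0  ] [ lambda ] = [ b ]

Solving the linear system:
  x*      = (1.7354, -1.1265, -3.1764)
  lambda* = (8.9517)
  f(x*)   = 53.7163

x* = (1.7354, -1.1265, -3.1764), lambda* = (8.9517)


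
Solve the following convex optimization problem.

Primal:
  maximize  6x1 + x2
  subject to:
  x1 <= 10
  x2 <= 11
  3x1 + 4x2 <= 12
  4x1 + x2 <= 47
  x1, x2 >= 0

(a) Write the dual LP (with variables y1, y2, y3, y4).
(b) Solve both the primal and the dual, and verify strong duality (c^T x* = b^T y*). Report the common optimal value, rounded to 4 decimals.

The standard primal-dual pair for 'max c^T x s.t. A x <= b, x >= 0' is:
  Dual:  min b^T y  s.t.  A^T y >= c,  y >= 0.

So the dual LP is:
  minimize  10y1 + 11y2 + 12y3 + 47y4
  subject to:
    y1 + 3y3 + 4y4 >= 6
    y2 + 4y3 + y4 >= 1
    y1, y2, y3, y4 >= 0

Solving the primal: x* = (4, 0).
  primal value c^T x* = 24.
Solving the dual: y* = (0, 0, 2, 0).
  dual value b^T y* = 24.
Strong duality: c^T x* = b^T y*. Confirmed.

24


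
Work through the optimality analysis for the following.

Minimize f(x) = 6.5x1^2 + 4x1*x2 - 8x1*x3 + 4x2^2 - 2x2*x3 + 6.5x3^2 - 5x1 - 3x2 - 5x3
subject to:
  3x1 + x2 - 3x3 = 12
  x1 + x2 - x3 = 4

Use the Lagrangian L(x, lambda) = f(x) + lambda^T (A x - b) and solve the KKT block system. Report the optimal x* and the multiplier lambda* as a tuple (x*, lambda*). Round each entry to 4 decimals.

Form the Lagrangian:
  L(x, lambda) = (1/2) x^T Q x + c^T x + lambda^T (A x - b)
Stationarity (grad_x L = 0): Q x + c + A^T lambda = 0.
Primal feasibility: A x = b.

This gives the KKT block system:
  [ Q   A^T ] [ x     ]   [-c ]
  [ A    0  ] [ lambda ] = [ b ]

Solving the linear system:
  x*      = (3, 0, -1)
  lambda* = (-15.5, 4.5)
  f(x*)   = 79

x* = (3, 0, -1), lambda* = (-15.5, 4.5)


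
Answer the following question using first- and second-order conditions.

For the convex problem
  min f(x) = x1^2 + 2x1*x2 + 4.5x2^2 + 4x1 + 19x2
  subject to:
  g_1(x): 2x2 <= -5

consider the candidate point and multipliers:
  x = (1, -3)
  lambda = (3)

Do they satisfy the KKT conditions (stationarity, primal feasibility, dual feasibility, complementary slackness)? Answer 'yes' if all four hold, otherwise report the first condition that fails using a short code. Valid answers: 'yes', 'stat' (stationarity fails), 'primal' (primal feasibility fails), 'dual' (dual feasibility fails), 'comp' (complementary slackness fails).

Gradient of f: grad f(x) = Q x + c = (0, -6)
Constraint values g_i(x) = a_i^T x - b_i:
  g_1((1, -3)) = -1
Stationarity residual: grad f(x) + sum_i lambda_i a_i = (0, 0)
  -> stationarity OK
Primal feasibility (all g_i <= 0): OK
Dual feasibility (all lambda_i >= 0): OK
Complementary slackness (lambda_i * g_i(x) = 0 for all i): FAILS

Verdict: the first failing condition is complementary_slackness -> comp.

comp


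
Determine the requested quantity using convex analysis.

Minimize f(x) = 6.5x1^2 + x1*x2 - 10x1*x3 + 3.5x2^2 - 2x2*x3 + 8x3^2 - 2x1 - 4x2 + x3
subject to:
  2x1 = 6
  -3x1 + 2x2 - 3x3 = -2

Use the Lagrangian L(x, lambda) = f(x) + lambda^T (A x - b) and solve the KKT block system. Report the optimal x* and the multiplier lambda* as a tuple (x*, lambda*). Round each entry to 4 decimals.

Form the Lagrangian:
  L(x, lambda) = (1/2) x^T Q x + c^T x + lambda^T (A x - b)
Stationarity (grad_x L = 0): Q x + c + A^T lambda = 0.
Primal feasibility: A x = b.

This gives the KKT block system:
  [ Q   A^T ] [ x     ]   [-c ]
  [ A    0  ] [ lambda ] = [ b ]

Solving the linear system:
  x*      = (3, 3.5437, 0.0291)
  lambda* = (-37.9369, -11.8738)
  f(x*)   = 91.8641

x* = (3, 3.5437, 0.0291), lambda* = (-37.9369, -11.8738)


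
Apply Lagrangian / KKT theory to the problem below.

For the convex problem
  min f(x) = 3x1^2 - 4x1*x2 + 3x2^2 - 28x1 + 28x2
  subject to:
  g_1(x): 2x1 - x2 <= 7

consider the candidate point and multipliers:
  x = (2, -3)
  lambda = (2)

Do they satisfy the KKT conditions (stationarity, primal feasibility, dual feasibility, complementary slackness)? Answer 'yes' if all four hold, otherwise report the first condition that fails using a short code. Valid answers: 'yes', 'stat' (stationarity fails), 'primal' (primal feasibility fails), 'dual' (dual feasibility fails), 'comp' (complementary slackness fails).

Gradient of f: grad f(x) = Q x + c = (-4, 2)
Constraint values g_i(x) = a_i^T x - b_i:
  g_1((2, -3)) = 0
Stationarity residual: grad f(x) + sum_i lambda_i a_i = (0, 0)
  -> stationarity OK
Primal feasibility (all g_i <= 0): OK
Dual feasibility (all lambda_i >= 0): OK
Complementary slackness (lambda_i * g_i(x) = 0 for all i): OK

Verdict: yes, KKT holds.

yes


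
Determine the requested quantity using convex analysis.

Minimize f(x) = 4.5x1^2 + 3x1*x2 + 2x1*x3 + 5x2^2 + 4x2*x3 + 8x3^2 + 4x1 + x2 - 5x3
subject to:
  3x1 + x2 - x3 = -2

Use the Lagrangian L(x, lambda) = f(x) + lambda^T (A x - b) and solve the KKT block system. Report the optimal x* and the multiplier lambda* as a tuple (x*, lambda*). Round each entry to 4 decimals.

Form the Lagrangian:
  L(x, lambda) = (1/2) x^T Q x + c^T x + lambda^T (A x - b)
Stationarity (grad_x L = 0): Q x + c + A^T lambda = 0.
Primal feasibility: A x = b.

This gives the KKT block system:
  [ Q   A^T ] [ x     ]   [-c ]
  [ A    0  ] [ lambda ] = [ b ]

Solving the linear system:
  x*      = (-0.4953, -0.1119, 0.4022)
  lambda* = (-0.0036)
  f(x*)   = -2.0556

x* = (-0.4953, -0.1119, 0.4022), lambda* = (-0.0036)


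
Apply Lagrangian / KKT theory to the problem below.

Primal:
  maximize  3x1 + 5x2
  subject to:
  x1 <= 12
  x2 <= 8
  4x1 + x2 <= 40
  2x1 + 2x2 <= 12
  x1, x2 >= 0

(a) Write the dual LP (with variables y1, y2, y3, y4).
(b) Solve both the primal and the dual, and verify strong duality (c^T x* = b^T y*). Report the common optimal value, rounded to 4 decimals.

The standard primal-dual pair for 'max c^T x s.t. A x <= b, x >= 0' is:
  Dual:  min b^T y  s.t.  A^T y >= c,  y >= 0.

So the dual LP is:
  minimize  12y1 + 8y2 + 40y3 + 12y4
  subject to:
    y1 + 4y3 + 2y4 >= 3
    y2 + y3 + 2y4 >= 5
    y1, y2, y3, y4 >= 0

Solving the primal: x* = (0, 6).
  primal value c^T x* = 30.
Solving the dual: y* = (0, 0, 0, 2.5).
  dual value b^T y* = 30.
Strong duality: c^T x* = b^T y*. Confirmed.

30


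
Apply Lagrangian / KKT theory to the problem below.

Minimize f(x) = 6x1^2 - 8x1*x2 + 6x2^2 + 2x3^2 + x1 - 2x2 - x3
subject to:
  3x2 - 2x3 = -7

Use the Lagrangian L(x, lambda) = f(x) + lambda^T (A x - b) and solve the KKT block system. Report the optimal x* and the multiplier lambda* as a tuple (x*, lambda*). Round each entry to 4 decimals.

Form the Lagrangian:
  L(x, lambda) = (1/2) x^T Q x + c^T x + lambda^T (A x - b)
Stationarity (grad_x L = 0): Q x + c + A^T lambda = 0.
Primal feasibility: A x = b.

This gives the KKT block system:
  [ Q   A^T ] [ x     ]   [-c ]
  [ A    0  ] [ lambda ] = [ b ]

Solving the linear system:
  x*      = (-0.8564, -1.1596, 1.7606)
  lambda* = (3.0213)
  f(x*)   = 10.4255

x* = (-0.8564, -1.1596, 1.7606), lambda* = (3.0213)


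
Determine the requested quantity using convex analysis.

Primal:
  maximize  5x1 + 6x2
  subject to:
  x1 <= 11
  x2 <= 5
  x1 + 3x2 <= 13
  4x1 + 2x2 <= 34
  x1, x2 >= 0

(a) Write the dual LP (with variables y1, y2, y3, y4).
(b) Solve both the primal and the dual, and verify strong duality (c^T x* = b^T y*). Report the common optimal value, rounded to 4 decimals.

The standard primal-dual pair for 'max c^T x s.t. A x <= b, x >= 0' is:
  Dual:  min b^T y  s.t.  A^T y >= c,  y >= 0.

So the dual LP is:
  minimize  11y1 + 5y2 + 13y3 + 34y4
  subject to:
    y1 + y3 + 4y4 >= 5
    y2 + 3y3 + 2y4 >= 6
    y1, y2, y3, y4 >= 0

Solving the primal: x* = (7.6, 1.8).
  primal value c^T x* = 48.8.
Solving the dual: y* = (0, 0, 1.4, 0.9).
  dual value b^T y* = 48.8.
Strong duality: c^T x* = b^T y*. Confirmed.

48.8


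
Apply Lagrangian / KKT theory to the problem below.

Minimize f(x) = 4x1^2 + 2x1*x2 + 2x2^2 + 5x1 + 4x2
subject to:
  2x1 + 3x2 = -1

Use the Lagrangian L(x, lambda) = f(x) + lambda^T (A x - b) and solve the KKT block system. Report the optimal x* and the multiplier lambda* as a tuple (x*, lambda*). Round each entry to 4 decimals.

Form the Lagrangian:
  L(x, lambda) = (1/2) x^T Q x + c^T x + lambda^T (A x - b)
Stationarity (grad_x L = 0): Q x + c + A^T lambda = 0.
Primal feasibility: A x = b.

This gives the KKT block system:
  [ Q   A^T ] [ x     ]   [-c ]
  [ A    0  ] [ lambda ] = [ b ]

Solving the linear system:
  x*      = (-0.3594, -0.0938)
  lambda* = (-0.9687)
  f(x*)   = -1.5703

x* = (-0.3594, -0.0938), lambda* = (-0.9687)


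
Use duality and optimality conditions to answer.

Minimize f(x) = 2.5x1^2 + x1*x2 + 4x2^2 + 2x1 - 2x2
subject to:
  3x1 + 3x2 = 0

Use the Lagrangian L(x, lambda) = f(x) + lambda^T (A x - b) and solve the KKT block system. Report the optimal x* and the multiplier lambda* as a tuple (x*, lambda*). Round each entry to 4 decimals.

Form the Lagrangian:
  L(x, lambda) = (1/2) x^T Q x + c^T x + lambda^T (A x - b)
Stationarity (grad_x L = 0): Q x + c + A^T lambda = 0.
Primal feasibility: A x = b.

This gives the KKT block system:
  [ Q   A^T ] [ x     ]   [-c ]
  [ A    0  ] [ lambda ] = [ b ]

Solving the linear system:
  x*      = (-0.3636, 0.3636)
  lambda* = (-0.1818)
  f(x*)   = -0.7273

x* = (-0.3636, 0.3636), lambda* = (-0.1818)


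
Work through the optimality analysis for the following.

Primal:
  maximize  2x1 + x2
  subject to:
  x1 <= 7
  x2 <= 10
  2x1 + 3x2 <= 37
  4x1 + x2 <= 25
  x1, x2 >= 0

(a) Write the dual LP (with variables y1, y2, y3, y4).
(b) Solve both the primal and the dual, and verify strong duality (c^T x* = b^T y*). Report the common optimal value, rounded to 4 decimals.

The standard primal-dual pair for 'max c^T x s.t. A x <= b, x >= 0' is:
  Dual:  min b^T y  s.t.  A^T y >= c,  y >= 0.

So the dual LP is:
  minimize  7y1 + 10y2 + 37y3 + 25y4
  subject to:
    y1 + 2y3 + 4y4 >= 2
    y2 + 3y3 + y4 >= 1
    y1, y2, y3, y4 >= 0

Solving the primal: x* = (3.8, 9.8).
  primal value c^T x* = 17.4.
Solving the dual: y* = (0, 0, 0.2, 0.4).
  dual value b^T y* = 17.4.
Strong duality: c^T x* = b^T y*. Confirmed.

17.4


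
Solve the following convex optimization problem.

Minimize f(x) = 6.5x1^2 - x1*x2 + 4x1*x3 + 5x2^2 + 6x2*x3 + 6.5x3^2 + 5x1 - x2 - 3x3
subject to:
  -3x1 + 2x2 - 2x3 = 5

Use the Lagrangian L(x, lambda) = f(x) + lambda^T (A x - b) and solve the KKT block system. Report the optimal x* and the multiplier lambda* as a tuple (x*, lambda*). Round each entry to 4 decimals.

Form the Lagrangian:
  L(x, lambda) = (1/2) x^T Q x + c^T x + lambda^T (A x - b)
Stationarity (grad_x L = 0): Q x + c + A^T lambda = 0.
Primal feasibility: A x = b.

This gives the KKT block system:
  [ Q   A^T ] [ x     ]   [-c ]
  [ A    0  ] [ lambda ] = [ b ]

Solving the linear system:
  x*      = (-0.9192, 0.8017, -0.3195)
  lambda* = (-3.0098)
  f(x*)   = 5.3048

x* = (-0.9192, 0.8017, -0.3195), lambda* = (-3.0098)


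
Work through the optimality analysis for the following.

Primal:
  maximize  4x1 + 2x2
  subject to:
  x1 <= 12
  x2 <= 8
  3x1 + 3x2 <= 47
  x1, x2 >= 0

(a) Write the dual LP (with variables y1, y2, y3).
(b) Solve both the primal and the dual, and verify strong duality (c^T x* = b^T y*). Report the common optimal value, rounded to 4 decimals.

The standard primal-dual pair for 'max c^T x s.t. A x <= b, x >= 0' is:
  Dual:  min b^T y  s.t.  A^T y >= c,  y >= 0.

So the dual LP is:
  minimize  12y1 + 8y2 + 47y3
  subject to:
    y1 + 3y3 >= 4
    y2 + 3y3 >= 2
    y1, y2, y3 >= 0

Solving the primal: x* = (12, 3.6667).
  primal value c^T x* = 55.3333.
Solving the dual: y* = (2, 0, 0.6667).
  dual value b^T y* = 55.3333.
Strong duality: c^T x* = b^T y*. Confirmed.

55.3333


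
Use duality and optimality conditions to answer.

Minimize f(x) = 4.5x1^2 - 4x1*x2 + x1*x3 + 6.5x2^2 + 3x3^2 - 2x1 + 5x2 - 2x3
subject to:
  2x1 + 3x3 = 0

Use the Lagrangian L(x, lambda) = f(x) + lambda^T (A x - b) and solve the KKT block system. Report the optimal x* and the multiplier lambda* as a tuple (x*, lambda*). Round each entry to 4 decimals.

Form the Lagrangian:
  L(x, lambda) = (1/2) x^T Q x + c^T x + lambda^T (A x - b)
Stationarity (grad_x L = 0): Q x + c + A^T lambda = 0.
Primal feasibility: A x = b.

This gives the KKT block system:
  [ Q   A^T ] [ x     ]   [-c ]
  [ A    0  ] [ lambda ] = [ b ]

Solving the linear system:
  x*      = (-0.0958, -0.4141, 0.0638)
  lambda* = (0.5709)
  f(x*)   = -1.0033

x* = (-0.0958, -0.4141, 0.0638), lambda* = (0.5709)


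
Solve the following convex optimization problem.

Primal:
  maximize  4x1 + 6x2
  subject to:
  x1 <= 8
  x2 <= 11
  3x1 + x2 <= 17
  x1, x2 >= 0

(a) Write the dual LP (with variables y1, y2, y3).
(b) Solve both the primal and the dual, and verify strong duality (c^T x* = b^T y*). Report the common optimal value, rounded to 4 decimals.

The standard primal-dual pair for 'max c^T x s.t. A x <= b, x >= 0' is:
  Dual:  min b^T y  s.t.  A^T y >= c,  y >= 0.

So the dual LP is:
  minimize  8y1 + 11y2 + 17y3
  subject to:
    y1 + 3y3 >= 4
    y2 + y3 >= 6
    y1, y2, y3 >= 0

Solving the primal: x* = (2, 11).
  primal value c^T x* = 74.
Solving the dual: y* = (0, 4.6667, 1.3333).
  dual value b^T y* = 74.
Strong duality: c^T x* = b^T y*. Confirmed.

74


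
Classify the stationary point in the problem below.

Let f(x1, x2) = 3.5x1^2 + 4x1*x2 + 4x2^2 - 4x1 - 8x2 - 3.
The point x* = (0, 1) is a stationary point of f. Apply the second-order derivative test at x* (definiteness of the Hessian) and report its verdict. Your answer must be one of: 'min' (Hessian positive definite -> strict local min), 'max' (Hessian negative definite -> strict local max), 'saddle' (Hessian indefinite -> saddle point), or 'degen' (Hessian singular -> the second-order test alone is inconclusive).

Compute the Hessian H = grad^2 f:
  H = [[7, 4], [4, 8]]
Verify stationarity: grad f(x*) = H x* + g = (0, 0).
Eigenvalues of H: 3.4689, 11.5311.
Both eigenvalues > 0, so H is positive definite -> x* is a strict local min.

min


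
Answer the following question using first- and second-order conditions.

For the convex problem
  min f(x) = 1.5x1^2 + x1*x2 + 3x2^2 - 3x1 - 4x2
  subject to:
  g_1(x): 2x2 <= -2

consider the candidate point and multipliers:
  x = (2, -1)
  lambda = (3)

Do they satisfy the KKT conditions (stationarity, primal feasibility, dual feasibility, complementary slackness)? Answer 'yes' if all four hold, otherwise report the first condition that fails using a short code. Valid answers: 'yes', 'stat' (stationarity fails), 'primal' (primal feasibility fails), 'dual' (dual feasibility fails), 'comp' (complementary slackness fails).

Gradient of f: grad f(x) = Q x + c = (2, -8)
Constraint values g_i(x) = a_i^T x - b_i:
  g_1((2, -1)) = 0
Stationarity residual: grad f(x) + sum_i lambda_i a_i = (2, -2)
  -> stationarity FAILS
Primal feasibility (all g_i <= 0): OK
Dual feasibility (all lambda_i >= 0): OK
Complementary slackness (lambda_i * g_i(x) = 0 for all i): OK

Verdict: the first failing condition is stationarity -> stat.

stat


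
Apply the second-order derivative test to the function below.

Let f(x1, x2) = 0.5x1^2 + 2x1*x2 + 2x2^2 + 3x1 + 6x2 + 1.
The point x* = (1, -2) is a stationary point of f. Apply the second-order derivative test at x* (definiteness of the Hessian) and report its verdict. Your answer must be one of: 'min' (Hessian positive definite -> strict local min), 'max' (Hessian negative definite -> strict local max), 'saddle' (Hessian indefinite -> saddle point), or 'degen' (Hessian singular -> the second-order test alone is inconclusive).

Compute the Hessian H = grad^2 f:
  H = [[1, 2], [2, 4]]
Verify stationarity: grad f(x*) = H x* + g = (0, 0).
Eigenvalues of H: 0, 5.
H has a zero eigenvalue (singular; positive semidefinite but not definite), so H is neither positive definite, negative definite, nor indefinite. The second-order test alone is inconclusive -> degen.
(Indeed, f is constant along the null direction of H through x*, so x* is not a strict local extremum.)

degen


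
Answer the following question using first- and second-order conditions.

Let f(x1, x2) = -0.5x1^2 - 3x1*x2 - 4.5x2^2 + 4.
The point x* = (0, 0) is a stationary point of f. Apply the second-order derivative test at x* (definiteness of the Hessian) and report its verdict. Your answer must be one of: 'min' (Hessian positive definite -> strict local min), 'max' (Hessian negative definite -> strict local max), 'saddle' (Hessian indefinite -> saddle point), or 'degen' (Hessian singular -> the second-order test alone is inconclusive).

Compute the Hessian H = grad^2 f:
  H = [[-1, -3], [-3, -9]]
Verify stationarity: grad f(x*) = H x* + g = (0, 0).
Eigenvalues of H: -10, 0.
H has a zero eigenvalue (singular; negative semidefinite but not definite), so H is neither positive definite, negative definite, nor indefinite. The second-order test alone is inconclusive -> degen.
(Indeed, f is constant along the null direction of H through x*, so x* is not a strict local extremum.)

degen


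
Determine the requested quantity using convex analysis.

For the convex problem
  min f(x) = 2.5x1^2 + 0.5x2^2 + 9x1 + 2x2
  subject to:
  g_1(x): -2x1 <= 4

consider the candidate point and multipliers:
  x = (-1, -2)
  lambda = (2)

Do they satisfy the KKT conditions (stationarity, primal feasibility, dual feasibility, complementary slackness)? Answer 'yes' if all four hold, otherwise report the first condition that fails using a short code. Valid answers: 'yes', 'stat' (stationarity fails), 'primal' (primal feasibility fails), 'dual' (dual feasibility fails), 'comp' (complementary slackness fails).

Gradient of f: grad f(x) = Q x + c = (4, 0)
Constraint values g_i(x) = a_i^T x - b_i:
  g_1((-1, -2)) = -2
Stationarity residual: grad f(x) + sum_i lambda_i a_i = (0, 0)
  -> stationarity OK
Primal feasibility (all g_i <= 0): OK
Dual feasibility (all lambda_i >= 0): OK
Complementary slackness (lambda_i * g_i(x) = 0 for all i): FAILS

Verdict: the first failing condition is complementary_slackness -> comp.

comp


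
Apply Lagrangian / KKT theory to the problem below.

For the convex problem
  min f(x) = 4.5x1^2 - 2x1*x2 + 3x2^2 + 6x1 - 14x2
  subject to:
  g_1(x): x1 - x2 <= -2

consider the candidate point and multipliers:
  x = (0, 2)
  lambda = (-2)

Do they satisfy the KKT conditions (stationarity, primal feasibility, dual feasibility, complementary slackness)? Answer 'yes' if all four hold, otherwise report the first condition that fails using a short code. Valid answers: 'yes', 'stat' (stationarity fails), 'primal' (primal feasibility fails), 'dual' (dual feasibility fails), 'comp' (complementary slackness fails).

Gradient of f: grad f(x) = Q x + c = (2, -2)
Constraint values g_i(x) = a_i^T x - b_i:
  g_1((0, 2)) = 0
Stationarity residual: grad f(x) + sum_i lambda_i a_i = (0, 0)
  -> stationarity OK
Primal feasibility (all g_i <= 0): OK
Dual feasibility (all lambda_i >= 0): FAILS
Complementary slackness (lambda_i * g_i(x) = 0 for all i): OK

Verdict: the first failing condition is dual_feasibility -> dual.

dual


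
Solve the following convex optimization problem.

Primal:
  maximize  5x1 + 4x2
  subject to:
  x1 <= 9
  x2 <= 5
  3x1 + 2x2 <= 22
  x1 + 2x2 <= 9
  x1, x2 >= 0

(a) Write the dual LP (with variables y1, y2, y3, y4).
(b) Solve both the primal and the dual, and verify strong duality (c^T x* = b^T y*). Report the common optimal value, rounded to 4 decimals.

The standard primal-dual pair for 'max c^T x s.t. A x <= b, x >= 0' is:
  Dual:  min b^T y  s.t.  A^T y >= c,  y >= 0.

So the dual LP is:
  minimize  9y1 + 5y2 + 22y3 + 9y4
  subject to:
    y1 + 3y3 + y4 >= 5
    y2 + 2y3 + 2y4 >= 4
    y1, y2, y3, y4 >= 0

Solving the primal: x* = (6.5, 1.25).
  primal value c^T x* = 37.5.
Solving the dual: y* = (0, 0, 1.5, 0.5).
  dual value b^T y* = 37.5.
Strong duality: c^T x* = b^T y*. Confirmed.

37.5


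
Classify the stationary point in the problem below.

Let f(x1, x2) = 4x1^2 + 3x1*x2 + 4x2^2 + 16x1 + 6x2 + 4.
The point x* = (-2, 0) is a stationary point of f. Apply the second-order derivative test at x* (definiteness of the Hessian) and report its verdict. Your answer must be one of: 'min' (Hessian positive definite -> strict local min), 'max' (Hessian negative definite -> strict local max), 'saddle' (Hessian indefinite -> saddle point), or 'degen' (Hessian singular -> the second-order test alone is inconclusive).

Compute the Hessian H = grad^2 f:
  H = [[8, 3], [3, 8]]
Verify stationarity: grad f(x*) = H x* + g = (0, 0).
Eigenvalues of H: 5, 11.
Both eigenvalues > 0, so H is positive definite -> x* is a strict local min.

min


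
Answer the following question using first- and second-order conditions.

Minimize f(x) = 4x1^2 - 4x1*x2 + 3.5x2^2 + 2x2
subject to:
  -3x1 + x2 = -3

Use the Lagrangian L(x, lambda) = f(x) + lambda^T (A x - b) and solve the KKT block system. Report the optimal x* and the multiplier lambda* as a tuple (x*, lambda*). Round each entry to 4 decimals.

Form the Lagrangian:
  L(x, lambda) = (1/2) x^T Q x + c^T x + lambda^T (A x - b)
Stationarity (grad_x L = 0): Q x + c + A^T lambda = 0.
Primal feasibility: A x = b.

This gives the KKT block system:
  [ Q   A^T ] [ x     ]   [-c ]
  [ A    0  ] [ lambda ] = [ b ]

Solving the linear system:
  x*      = (0.9574, -0.1277)
  lambda* = (2.7234)
  f(x*)   = 3.9574

x* = (0.9574, -0.1277), lambda* = (2.7234)


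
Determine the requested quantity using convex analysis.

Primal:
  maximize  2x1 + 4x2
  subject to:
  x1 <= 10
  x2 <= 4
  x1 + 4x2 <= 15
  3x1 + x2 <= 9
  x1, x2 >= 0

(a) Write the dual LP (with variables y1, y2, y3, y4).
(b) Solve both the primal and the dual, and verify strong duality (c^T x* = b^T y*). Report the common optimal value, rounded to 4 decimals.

The standard primal-dual pair for 'max c^T x s.t. A x <= b, x >= 0' is:
  Dual:  min b^T y  s.t.  A^T y >= c,  y >= 0.

So the dual LP is:
  minimize  10y1 + 4y2 + 15y3 + 9y4
  subject to:
    y1 + y3 + 3y4 >= 2
    y2 + 4y3 + y4 >= 4
    y1, y2, y3, y4 >= 0

Solving the primal: x* = (1.9091, 3.2727).
  primal value c^T x* = 16.9091.
Solving the dual: y* = (0, 0, 0.9091, 0.3636).
  dual value b^T y* = 16.9091.
Strong duality: c^T x* = b^T y*. Confirmed.

16.9091


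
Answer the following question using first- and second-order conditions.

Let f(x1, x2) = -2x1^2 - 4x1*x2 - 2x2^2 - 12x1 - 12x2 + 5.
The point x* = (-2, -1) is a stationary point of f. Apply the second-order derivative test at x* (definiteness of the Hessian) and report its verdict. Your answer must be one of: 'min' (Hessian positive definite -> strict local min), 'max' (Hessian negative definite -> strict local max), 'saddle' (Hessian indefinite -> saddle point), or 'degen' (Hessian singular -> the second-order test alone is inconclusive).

Compute the Hessian H = grad^2 f:
  H = [[-4, -4], [-4, -4]]
Verify stationarity: grad f(x*) = H x* + g = (0, 0).
Eigenvalues of H: -8, 0.
H has a zero eigenvalue (singular; negative semidefinite but not definite), so H is neither positive definite, negative definite, nor indefinite. The second-order test alone is inconclusive -> degen.
(Indeed, f is constant along the null direction of H through x*, so x* is not a strict local extremum.)

degen


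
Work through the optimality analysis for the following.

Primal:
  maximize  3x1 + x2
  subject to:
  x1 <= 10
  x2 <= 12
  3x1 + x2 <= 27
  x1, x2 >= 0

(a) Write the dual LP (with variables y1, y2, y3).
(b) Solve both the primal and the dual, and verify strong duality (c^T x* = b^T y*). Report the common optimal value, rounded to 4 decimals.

The standard primal-dual pair for 'max c^T x s.t. A x <= b, x >= 0' is:
  Dual:  min b^T y  s.t.  A^T y >= c,  y >= 0.

So the dual LP is:
  minimize  10y1 + 12y2 + 27y3
  subject to:
    y1 + 3y3 >= 3
    y2 + y3 >= 1
    y1, y2, y3 >= 0

Solving the primal: x* = (9, 0).
  primal value c^T x* = 27.
Solving the dual: y* = (0, 0, 1).
  dual value b^T y* = 27.
Strong duality: c^T x* = b^T y*. Confirmed.

27


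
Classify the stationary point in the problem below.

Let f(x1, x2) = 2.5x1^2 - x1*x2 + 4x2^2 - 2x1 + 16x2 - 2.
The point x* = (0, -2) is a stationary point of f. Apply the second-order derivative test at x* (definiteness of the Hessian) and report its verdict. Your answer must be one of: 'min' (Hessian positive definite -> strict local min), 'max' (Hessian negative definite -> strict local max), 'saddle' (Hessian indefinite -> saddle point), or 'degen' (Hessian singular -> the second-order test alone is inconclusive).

Compute the Hessian H = grad^2 f:
  H = [[5, -1], [-1, 8]]
Verify stationarity: grad f(x*) = H x* + g = (0, 0).
Eigenvalues of H: 4.6972, 8.3028.
Both eigenvalues > 0, so H is positive definite -> x* is a strict local min.

min


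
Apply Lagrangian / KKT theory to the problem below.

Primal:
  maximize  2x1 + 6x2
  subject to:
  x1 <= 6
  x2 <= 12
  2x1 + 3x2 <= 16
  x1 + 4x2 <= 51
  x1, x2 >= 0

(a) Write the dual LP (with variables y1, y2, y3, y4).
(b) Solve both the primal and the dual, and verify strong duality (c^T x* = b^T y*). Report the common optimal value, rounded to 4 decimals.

The standard primal-dual pair for 'max c^T x s.t. A x <= b, x >= 0' is:
  Dual:  min b^T y  s.t.  A^T y >= c,  y >= 0.

So the dual LP is:
  minimize  6y1 + 12y2 + 16y3 + 51y4
  subject to:
    y1 + 2y3 + y4 >= 2
    y2 + 3y3 + 4y4 >= 6
    y1, y2, y3, y4 >= 0

Solving the primal: x* = (0, 5.3333).
  primal value c^T x* = 32.
Solving the dual: y* = (0, 0, 2, 0).
  dual value b^T y* = 32.
Strong duality: c^T x* = b^T y*. Confirmed.

32
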